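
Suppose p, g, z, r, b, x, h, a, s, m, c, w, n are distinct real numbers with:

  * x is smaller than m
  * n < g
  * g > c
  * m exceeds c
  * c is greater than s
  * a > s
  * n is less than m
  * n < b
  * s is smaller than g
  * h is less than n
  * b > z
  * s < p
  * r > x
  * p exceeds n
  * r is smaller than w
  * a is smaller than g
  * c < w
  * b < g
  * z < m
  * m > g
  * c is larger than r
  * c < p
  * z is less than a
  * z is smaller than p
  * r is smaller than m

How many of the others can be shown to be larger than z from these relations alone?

From z the given relations immediately reach b, a, m, p.
From those, g — 5 in total.
Nothing else is reachable above z; 5 in all.

5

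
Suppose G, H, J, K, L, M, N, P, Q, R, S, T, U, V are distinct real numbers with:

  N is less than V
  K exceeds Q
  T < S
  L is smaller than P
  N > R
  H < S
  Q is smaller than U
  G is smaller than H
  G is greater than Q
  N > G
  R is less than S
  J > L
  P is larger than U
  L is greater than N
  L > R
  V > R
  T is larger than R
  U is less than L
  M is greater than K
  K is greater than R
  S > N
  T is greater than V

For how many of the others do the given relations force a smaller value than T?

5

Directly below T: R, V.
One step further: N (3 so far).
One step further: G (4 so far).
One step further: Q (5 so far).
Nothing else is reachable below T; 5 in all.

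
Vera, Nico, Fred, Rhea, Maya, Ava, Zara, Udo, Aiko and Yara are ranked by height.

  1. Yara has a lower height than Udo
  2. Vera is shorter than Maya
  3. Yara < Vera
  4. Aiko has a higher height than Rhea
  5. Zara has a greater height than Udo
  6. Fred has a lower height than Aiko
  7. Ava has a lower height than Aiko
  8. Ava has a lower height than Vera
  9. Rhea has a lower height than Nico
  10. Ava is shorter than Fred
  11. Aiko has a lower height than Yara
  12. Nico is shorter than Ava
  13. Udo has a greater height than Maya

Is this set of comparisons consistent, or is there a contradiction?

consistent

The single ordering Rhea < Nico < Ava < Fred < Aiko < Yara < Vera < Maya < Udo < Zara satisfies every listed relation, so no contradiction arises.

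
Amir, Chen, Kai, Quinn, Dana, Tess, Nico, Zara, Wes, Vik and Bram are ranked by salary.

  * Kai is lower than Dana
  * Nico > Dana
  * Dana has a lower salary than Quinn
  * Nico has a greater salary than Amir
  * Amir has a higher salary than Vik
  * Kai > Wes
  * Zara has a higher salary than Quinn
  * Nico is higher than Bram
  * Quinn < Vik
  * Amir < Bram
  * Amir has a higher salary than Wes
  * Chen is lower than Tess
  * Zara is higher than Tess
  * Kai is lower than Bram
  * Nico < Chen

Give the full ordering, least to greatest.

Nothing is placed below Wes, so it is least; from there Wes < Kai; Kai < Dana; Dana < Quinn; Quinn < Vik; Vik < Amir; Amir < Bram; Bram < Nico; Nico < Chen; Chen < Tess; Tess < Zara, each given directly.

Wes < Kai < Dana < Quinn < Vik < Amir < Bram < Nico < Chen < Tess < Zara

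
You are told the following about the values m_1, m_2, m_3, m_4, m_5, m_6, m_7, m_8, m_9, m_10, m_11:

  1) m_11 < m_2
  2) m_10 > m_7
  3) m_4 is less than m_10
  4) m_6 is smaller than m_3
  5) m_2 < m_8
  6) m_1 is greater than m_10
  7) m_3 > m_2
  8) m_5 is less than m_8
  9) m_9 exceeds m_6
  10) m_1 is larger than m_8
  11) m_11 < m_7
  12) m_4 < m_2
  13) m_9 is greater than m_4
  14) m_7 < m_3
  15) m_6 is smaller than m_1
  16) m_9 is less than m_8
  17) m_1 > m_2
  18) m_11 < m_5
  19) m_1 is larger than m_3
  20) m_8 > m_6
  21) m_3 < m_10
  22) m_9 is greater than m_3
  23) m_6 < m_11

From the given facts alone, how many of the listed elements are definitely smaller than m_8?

From m_8 the given relations immediately reach m_6, m_5, m_2, m_9.
From those, m_11, m_4, m_3 — 7 in total.
From those, m_7 — 8 in total.
Nothing else is reachable below m_8; 8 in all.

8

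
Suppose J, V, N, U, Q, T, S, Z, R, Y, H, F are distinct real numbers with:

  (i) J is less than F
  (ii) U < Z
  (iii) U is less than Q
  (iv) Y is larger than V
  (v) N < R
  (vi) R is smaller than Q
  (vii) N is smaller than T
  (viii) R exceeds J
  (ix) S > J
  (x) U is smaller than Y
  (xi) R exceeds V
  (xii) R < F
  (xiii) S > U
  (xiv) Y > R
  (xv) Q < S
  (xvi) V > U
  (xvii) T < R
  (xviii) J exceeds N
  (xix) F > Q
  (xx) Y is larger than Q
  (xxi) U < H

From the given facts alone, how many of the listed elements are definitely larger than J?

The elements the relations force above J are R, Q, F, S, Y — no chain reaches any other.
That is 5.

5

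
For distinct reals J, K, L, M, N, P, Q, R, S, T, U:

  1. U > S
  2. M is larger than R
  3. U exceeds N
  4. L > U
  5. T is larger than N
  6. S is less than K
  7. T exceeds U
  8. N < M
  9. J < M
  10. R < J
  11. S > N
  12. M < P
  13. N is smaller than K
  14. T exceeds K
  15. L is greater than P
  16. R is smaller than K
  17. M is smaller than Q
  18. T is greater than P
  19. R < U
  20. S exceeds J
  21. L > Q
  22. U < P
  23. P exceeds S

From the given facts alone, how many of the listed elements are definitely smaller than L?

Directly below L: U, Q, P.
One step further: N, R, S, M (7 so far).
One step further: J (8 so far).
Nothing else is reachable below L; 8 in all.

8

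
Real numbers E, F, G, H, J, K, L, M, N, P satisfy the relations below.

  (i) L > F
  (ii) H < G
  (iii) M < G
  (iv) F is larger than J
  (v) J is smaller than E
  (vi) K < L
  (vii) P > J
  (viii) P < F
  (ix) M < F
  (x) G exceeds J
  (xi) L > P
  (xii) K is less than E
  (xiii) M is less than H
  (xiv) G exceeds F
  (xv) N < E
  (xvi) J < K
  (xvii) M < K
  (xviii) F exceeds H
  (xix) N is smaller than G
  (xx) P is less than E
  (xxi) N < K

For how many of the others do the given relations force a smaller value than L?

The elements the relations force below L are N, M, H, J, P, F, K — no chain reaches any other.
That is 7.

7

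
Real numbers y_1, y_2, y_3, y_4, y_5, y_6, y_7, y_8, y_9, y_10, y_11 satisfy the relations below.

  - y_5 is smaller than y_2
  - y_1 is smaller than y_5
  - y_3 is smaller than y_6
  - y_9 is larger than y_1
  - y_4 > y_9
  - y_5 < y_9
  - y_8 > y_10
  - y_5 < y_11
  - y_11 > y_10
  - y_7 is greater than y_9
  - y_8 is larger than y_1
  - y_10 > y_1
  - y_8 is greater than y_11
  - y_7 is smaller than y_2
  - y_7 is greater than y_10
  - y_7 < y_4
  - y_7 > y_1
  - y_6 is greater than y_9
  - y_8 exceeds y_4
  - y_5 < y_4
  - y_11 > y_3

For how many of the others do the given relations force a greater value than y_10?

From y_10 the given relations immediately reach y_7, y_11, y_8.
From those, y_4, y_2 — 5 in total.
Nothing else is reachable above y_10; 5 in all.

5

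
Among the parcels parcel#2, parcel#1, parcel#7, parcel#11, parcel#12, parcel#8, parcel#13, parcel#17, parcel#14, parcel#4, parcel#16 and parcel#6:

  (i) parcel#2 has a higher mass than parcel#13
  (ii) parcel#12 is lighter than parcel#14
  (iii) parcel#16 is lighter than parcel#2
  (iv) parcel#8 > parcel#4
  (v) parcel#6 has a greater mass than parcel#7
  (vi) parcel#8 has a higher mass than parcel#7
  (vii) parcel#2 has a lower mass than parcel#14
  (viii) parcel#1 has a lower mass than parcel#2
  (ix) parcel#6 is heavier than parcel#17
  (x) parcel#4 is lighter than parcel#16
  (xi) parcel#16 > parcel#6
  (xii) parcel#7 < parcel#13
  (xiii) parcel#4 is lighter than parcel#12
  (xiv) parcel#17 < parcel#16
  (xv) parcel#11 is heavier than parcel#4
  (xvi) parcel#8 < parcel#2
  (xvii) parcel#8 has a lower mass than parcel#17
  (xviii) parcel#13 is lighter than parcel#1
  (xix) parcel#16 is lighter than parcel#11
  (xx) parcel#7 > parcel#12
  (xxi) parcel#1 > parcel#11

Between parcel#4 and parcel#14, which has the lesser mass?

parcel#4 < parcel#12 and parcel#12 < parcel#7 give parcel#4 < parcel#7.
With parcel#7 < parcel#8: parcel#4 < parcel#12 < parcel#7 < parcel#8.
Then parcel#8 < parcel#17 extends the chain to parcel#17.
Then parcel#17 < parcel#6 extends the chain to parcel#6.
Then parcel#6 < parcel#16 extends the chain to parcel#16.
With parcel#16 < parcel#11: parcel#4 < parcel#12 < parcel#7 < parcel#8 < parcel#17 < parcel#6 < parcel#16 < parcel#11.
Then parcel#11 < parcel#1 extends the chain to parcel#1.
Then parcel#1 < parcel#2 extends the chain to parcel#2.
With parcel#2 < parcel#14: parcel#4 < parcel#12 < parcel#7 < parcel#8 < parcel#17 < parcel#6 < parcel#16 < parcel#11 < parcel#1 < parcel#2 < parcel#14.
So parcel#4 < parcel#14; parcel#4 is the lighter of the two.

parcel#4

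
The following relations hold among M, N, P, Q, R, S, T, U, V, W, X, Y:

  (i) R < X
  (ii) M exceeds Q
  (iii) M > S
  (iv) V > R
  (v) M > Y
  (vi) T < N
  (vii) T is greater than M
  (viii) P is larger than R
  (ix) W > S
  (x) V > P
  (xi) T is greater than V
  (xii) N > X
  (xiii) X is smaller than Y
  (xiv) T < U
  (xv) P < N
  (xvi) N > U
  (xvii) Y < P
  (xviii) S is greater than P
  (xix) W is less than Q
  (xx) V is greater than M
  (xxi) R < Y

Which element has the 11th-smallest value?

Piecing the relations together gives one ordering: R < X < Y < P < S < W < Q < M < V < T < U < N.
Counting 11 from the smallest end gives U.

U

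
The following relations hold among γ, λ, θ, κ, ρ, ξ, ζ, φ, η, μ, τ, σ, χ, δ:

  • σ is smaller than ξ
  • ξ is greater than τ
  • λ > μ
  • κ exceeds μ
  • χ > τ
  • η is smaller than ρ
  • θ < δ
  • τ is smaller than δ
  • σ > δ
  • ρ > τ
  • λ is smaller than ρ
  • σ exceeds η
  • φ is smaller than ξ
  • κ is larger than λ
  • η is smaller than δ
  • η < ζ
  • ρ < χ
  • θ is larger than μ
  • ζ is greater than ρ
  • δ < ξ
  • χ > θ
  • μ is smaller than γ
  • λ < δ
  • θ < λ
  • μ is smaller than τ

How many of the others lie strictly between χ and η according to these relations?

1

Chaining upward from η reaches: δ, σ, ρ, ζ, ξ.
Chaining downward from χ reaches: μ, τ, θ, λ, ρ.
Strictly between η and χ are those in both lists: ρ — 1 element.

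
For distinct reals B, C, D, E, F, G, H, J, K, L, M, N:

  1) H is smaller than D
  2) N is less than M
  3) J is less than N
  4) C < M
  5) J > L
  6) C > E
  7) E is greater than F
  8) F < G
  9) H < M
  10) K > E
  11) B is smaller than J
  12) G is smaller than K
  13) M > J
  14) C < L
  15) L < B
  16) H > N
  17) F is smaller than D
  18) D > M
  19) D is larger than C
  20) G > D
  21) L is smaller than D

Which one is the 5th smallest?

Piecing the relations together gives one ordering: F < E < C < L < B < J < N < H < M < D < G < K.
The 5th smallest is B.

B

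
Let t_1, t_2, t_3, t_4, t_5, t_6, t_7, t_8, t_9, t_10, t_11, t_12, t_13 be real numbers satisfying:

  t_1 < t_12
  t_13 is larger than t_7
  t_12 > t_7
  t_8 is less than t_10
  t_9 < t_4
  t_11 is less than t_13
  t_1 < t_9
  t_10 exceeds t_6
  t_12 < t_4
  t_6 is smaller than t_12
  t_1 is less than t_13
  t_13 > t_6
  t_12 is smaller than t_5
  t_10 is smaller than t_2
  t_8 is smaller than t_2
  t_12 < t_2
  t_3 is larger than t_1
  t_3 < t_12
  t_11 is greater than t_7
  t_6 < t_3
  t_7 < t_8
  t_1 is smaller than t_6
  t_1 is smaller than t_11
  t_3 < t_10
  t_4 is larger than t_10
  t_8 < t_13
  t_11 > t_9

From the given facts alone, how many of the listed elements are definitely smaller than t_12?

Directly below t_12: t_1, t_6, t_3, t_7.
Nothing else is reachable below t_12; 4 in all.

4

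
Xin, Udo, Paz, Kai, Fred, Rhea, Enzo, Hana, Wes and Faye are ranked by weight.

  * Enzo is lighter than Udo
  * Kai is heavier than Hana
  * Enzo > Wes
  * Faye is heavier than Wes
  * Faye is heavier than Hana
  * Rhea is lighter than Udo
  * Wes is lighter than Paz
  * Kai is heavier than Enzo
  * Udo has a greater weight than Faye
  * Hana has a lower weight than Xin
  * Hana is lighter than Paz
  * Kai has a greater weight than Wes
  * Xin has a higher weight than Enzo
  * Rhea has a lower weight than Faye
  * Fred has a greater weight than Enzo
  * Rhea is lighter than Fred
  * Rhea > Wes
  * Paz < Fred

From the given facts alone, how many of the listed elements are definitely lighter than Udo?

5

From Udo the given relations immediately reach Enzo, Rhea, Faye.
From those, Wes, Hana — 5 in total.
No other element is forced below Udo by the given relations, so the count is 5.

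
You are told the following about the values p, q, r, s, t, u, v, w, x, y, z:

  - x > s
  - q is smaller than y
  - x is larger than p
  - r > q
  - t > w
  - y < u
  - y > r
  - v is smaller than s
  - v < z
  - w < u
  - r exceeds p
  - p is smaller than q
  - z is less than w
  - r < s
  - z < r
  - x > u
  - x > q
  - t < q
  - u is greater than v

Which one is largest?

x

Chaining downward from x: directly below it, p, q, s, u; then v, w, t, r, y; then z.
That covers every other element, and nothing is given above x, so x is the largest.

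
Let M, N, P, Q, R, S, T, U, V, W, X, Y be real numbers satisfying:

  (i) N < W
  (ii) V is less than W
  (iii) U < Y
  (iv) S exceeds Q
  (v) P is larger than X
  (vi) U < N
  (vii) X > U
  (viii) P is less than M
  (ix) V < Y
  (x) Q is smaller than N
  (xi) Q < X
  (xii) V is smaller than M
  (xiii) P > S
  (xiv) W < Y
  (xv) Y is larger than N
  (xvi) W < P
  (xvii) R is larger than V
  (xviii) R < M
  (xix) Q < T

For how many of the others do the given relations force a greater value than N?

4

From N the given relations immediately reach W, Y.
From those, P — 3 in total.
From those, M — 4 in total.
No other element is forced above N by the given relations, so the count is 4.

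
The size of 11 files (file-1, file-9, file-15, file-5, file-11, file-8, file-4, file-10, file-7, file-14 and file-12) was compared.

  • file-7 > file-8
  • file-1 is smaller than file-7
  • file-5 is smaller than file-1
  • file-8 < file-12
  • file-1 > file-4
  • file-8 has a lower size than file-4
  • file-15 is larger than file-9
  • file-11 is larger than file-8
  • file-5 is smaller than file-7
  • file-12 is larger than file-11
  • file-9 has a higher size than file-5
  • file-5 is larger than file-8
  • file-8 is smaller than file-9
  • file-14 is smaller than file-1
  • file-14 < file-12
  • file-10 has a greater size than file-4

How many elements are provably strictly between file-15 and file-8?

2

Chaining upward from file-8 reaches: file-5, file-4, file-1, file-9, file-7, file-10, file-11, file-12.
Chaining downward from file-15 reaches: file-5, file-9.
Strictly between file-8 and file-15 are those in both lists: file-5, file-9 — 2 elements.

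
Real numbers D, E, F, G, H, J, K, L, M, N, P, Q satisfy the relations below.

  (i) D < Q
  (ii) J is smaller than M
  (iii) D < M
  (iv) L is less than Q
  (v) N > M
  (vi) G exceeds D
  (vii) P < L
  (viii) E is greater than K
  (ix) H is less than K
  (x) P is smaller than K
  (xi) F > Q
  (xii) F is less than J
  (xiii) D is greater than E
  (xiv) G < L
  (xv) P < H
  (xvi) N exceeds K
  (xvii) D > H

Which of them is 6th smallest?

Piecing the relations together gives one ordering: P < H < K < E < D < G < L < Q < F < J < M < N.
Counting 6 from the smallest end gives G.

G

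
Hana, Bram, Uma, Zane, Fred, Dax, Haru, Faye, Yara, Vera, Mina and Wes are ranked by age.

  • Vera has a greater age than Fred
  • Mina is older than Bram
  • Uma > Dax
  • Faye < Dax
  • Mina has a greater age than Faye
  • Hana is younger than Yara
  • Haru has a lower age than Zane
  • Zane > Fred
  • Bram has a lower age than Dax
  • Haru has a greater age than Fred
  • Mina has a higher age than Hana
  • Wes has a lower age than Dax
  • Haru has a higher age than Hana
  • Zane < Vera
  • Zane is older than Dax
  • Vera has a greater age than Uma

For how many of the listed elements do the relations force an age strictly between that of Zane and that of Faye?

The relations place Faye below Zane. An element lies strictly between them when it is forced above Faye and also forced below Zane.
Above Faye: {Mina, Dax, Uma, Vera}. Below Zane: {Bram, Fred, Hana, Haru, Wes, Dax}.
Intersection: {Dax} — 1.

1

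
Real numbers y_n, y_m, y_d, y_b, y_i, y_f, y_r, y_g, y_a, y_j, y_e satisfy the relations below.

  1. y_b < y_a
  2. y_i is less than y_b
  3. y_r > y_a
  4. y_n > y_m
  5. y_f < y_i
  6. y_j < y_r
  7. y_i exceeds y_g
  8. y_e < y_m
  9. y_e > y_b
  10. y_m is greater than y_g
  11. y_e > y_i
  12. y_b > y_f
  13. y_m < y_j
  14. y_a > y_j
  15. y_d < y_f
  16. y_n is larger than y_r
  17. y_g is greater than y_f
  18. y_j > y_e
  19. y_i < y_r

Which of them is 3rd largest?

Chaining the given pairs: y_d < y_f < y_g < y_i < y_b < y_e < y_m < y_j < y_a < y_r < y_n.
The 3rd largest is y_a.

y_a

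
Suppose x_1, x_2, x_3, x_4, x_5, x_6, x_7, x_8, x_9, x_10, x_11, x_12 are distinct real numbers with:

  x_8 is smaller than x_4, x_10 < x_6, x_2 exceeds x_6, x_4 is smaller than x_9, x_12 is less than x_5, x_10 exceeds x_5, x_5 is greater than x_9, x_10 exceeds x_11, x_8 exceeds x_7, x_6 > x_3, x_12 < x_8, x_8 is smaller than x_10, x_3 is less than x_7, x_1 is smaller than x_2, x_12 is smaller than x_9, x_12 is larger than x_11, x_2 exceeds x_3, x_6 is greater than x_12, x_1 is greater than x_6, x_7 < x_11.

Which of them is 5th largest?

x_5

Piecing the relations together gives one ordering: x_3 < x_7 < x_11 < x_12 < x_8 < x_4 < x_9 < x_5 < x_10 < x_6 < x_1 < x_2.
The 5th largest is x_5.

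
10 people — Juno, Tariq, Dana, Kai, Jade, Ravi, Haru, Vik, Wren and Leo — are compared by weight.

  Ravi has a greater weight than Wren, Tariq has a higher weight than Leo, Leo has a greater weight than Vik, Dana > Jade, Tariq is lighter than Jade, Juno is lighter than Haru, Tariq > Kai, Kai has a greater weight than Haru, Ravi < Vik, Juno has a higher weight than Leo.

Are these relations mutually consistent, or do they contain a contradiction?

Every relation is compatible with Wren < Ravi < Vik < Leo < Juno < Haru < Kai < Tariq < Jade < Dana; the set is consistent.

consistent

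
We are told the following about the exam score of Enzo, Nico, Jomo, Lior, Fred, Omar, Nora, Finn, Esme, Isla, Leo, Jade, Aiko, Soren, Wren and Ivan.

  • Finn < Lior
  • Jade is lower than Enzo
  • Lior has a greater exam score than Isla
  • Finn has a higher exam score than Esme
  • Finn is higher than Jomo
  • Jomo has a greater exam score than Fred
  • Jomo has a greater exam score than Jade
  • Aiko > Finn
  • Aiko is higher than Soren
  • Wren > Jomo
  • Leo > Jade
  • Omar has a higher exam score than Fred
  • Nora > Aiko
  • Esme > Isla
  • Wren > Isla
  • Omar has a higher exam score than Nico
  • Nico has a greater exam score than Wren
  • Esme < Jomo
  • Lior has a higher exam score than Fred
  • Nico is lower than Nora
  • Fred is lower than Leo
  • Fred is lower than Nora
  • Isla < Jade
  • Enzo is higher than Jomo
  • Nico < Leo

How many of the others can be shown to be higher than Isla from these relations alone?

12

Directly above Isla: Jade, Esme, Wren, Lior.
One step further: Jomo, Nico, Enzo, Finn, Leo (9 so far).
One step further: Aiko, Omar, Nora (12 so far).
No other element is forced above Isla by the given relations, so the count is 12.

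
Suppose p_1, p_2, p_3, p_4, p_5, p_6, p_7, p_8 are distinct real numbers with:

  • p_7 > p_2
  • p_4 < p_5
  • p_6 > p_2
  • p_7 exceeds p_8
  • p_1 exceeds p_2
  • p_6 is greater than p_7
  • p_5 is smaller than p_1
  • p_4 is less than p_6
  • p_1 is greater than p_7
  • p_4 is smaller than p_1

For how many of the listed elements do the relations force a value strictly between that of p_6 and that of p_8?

Chaining upward from p_8 reaches: p_7, p_1.
Chaining downward from p_6 reaches: p_4, p_2, p_7.
Strictly between p_8 and p_6 are those in both lists: p_7 — 1 element.

1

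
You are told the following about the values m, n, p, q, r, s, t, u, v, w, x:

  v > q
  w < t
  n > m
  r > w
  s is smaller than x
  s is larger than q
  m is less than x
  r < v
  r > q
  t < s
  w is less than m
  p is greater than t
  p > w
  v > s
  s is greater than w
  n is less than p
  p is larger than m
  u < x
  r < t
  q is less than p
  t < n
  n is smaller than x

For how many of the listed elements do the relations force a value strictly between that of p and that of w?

4

The relations place w below p. An element lies strictly between them when it is forced above w and also forced below p.
Above w: {r, t, s, m, n, v, x}. Below p: {q, r, t, m, n}.
Intersection: {r, t, m, n} — 4.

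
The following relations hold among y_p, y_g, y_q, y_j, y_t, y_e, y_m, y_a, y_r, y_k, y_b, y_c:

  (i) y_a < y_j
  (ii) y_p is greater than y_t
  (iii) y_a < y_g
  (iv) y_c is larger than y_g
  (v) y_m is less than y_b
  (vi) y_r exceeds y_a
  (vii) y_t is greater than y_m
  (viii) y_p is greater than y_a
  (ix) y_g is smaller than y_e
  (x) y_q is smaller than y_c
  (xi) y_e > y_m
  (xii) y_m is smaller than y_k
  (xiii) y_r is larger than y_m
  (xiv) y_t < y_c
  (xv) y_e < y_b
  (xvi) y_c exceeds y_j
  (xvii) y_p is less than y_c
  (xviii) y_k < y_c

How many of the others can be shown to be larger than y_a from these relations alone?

The elements the relations force above y_a are y_g, y_e, y_r, y_b, y_j, y_p, y_c — no chain reaches any other.
That is 7.

7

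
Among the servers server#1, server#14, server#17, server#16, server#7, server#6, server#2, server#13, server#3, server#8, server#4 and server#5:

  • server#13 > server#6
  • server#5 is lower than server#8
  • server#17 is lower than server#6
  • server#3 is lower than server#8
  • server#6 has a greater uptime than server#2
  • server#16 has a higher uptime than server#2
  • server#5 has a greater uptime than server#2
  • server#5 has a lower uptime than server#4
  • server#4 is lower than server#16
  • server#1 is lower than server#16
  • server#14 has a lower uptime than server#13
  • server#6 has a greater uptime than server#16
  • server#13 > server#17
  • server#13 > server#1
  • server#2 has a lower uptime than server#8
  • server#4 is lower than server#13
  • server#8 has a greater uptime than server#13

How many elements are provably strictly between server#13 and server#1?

2

The relations place server#1 below server#13. An element lies strictly between them when it is forced above server#1 and also forced below server#13.
Above server#1: {server#16, server#6, server#8}. Below server#13: {server#2, server#17, server#5, server#14, server#4, server#16, server#6}.
Intersection: {server#16, server#6} — 2.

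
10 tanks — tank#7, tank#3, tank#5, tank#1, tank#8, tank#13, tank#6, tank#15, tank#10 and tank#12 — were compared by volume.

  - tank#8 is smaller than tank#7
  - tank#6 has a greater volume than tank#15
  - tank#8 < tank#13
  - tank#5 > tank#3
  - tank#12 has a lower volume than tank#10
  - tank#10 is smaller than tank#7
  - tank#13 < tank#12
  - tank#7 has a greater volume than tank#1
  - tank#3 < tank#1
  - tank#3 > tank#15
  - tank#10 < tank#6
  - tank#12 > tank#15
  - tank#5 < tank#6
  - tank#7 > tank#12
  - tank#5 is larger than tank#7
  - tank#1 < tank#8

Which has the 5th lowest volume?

The consecutive relations fix a unique order: tank#15 < tank#3 < tank#1 < tank#8 < tank#13 < tank#12 < tank#10 < tank#7 < tank#5 < tank#6.
The 5th smallest is tank#13.

tank#13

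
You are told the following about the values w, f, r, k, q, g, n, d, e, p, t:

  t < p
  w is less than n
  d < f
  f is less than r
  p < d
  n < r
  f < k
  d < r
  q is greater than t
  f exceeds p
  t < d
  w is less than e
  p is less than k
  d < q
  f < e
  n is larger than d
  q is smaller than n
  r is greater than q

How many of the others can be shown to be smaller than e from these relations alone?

From e the given relations immediately reach w, f.
From those, p, d — 4 in total.
From those, t — 5 in total.
Nothing else is reachable below e; 5 in all.

5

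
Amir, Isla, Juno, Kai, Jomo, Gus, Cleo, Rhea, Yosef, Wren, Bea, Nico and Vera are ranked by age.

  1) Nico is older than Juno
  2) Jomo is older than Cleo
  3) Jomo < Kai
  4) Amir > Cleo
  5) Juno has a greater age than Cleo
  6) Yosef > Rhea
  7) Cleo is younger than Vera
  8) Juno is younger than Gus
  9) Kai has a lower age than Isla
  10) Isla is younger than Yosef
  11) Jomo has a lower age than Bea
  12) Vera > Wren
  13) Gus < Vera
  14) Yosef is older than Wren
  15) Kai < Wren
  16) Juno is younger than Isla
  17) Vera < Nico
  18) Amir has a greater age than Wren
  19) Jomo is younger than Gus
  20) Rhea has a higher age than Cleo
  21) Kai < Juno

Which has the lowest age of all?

Cleo

Chaining upward from Cleo: directly above it, Jomo, Rhea, Juno, Vera, Amir; then Kai, Gus, Isla, Nico, Bea, Yosef; then Wren.
That covers every other element, and nothing is given below Cleo, so Cleo is the lowest age.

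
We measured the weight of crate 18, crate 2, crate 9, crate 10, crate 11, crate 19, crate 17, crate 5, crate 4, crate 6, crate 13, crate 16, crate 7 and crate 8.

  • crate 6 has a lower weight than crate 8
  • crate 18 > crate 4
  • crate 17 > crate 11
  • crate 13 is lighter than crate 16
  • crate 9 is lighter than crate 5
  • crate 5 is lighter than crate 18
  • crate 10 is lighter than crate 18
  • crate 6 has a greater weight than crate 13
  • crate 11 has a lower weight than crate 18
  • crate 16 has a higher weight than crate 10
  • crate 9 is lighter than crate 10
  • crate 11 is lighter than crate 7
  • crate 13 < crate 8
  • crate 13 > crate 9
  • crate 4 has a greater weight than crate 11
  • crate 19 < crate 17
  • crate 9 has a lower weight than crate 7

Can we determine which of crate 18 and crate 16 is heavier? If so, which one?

Following every chain through crate 18: below crate 18 we get crate 11, crate 9, crate 5, crate 10, crate 4.
crate 16 is not reached, and no chain runs the other way from crate 16 to crate 18.
So the given relations leave the order of crate 18 and crate 16 undetermined.

undetermined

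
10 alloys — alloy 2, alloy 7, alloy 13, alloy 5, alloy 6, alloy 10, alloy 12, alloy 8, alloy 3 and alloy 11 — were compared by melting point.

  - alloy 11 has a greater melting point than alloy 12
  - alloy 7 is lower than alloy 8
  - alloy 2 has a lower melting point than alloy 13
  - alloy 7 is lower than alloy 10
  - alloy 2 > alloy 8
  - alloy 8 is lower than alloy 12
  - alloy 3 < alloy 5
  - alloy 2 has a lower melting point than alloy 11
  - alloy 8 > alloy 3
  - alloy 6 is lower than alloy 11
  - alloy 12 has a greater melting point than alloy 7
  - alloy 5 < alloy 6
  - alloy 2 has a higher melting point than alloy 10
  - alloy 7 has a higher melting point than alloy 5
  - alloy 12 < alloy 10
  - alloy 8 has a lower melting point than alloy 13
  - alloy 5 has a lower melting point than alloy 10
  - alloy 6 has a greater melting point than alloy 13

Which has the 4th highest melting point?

The consecutive relations fix a unique order: alloy 3 < alloy 5 < alloy 7 < alloy 8 < alloy 12 < alloy 10 < alloy 2 < alloy 13 < alloy 6 < alloy 11.
Counting 4 from the largest end gives alloy 2.

alloy 2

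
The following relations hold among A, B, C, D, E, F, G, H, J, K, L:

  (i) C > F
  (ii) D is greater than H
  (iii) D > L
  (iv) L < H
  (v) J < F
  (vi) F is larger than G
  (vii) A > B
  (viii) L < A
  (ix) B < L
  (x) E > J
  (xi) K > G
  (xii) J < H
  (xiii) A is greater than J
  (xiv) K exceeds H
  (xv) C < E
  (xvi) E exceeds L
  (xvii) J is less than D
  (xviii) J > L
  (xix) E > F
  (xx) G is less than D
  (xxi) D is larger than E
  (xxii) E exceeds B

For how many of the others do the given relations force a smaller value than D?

The elements the relations force below D are B, L, G, J, F, H, C, E — no chain reaches any other.
That is 8.

8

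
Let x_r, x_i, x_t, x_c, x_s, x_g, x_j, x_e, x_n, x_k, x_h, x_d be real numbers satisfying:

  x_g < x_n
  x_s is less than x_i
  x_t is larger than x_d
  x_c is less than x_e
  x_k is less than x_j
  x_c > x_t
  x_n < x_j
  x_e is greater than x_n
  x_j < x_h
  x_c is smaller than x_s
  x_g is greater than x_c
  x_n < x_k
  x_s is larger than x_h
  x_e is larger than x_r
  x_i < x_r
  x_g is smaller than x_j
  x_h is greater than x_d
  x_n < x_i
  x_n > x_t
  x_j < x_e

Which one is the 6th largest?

The consecutive relations fix a unique order: x_d < x_t < x_c < x_g < x_n < x_k < x_j < x_h < x_s < x_i < x_r < x_e.
Counting 6 from the largest end gives x_j.

x_j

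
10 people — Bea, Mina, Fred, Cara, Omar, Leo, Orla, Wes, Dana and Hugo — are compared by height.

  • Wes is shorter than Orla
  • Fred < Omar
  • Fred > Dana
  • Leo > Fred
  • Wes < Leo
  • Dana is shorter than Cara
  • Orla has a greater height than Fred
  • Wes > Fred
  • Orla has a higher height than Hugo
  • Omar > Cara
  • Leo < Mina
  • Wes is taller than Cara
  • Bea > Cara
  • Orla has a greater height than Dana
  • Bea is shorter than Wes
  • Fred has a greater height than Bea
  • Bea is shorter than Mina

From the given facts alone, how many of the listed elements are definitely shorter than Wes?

From Wes the given relations immediately reach Cara, Bea, Fred.
From those, Dana — 4 in total.
Nothing else is reachable below Wes; 4 in all.

4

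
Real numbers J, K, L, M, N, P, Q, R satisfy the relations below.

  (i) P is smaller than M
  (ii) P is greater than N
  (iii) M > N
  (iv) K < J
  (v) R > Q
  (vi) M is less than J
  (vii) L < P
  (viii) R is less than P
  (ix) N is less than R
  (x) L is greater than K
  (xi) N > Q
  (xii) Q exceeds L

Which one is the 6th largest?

Q

Chaining the given pairs: K < L < Q < N < R < P < M < J.
The 6th largest is Q.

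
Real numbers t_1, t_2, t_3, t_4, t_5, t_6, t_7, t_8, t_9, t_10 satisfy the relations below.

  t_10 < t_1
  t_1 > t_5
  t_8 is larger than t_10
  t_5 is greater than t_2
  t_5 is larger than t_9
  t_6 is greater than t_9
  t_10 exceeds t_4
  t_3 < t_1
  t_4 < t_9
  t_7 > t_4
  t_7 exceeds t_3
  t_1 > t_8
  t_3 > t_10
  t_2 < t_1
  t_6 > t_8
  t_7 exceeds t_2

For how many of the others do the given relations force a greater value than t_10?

5

The elements the relations force above t_10 are t_3, t_8, t_7, t_1, t_6 — no chain reaches any other.
That is 5.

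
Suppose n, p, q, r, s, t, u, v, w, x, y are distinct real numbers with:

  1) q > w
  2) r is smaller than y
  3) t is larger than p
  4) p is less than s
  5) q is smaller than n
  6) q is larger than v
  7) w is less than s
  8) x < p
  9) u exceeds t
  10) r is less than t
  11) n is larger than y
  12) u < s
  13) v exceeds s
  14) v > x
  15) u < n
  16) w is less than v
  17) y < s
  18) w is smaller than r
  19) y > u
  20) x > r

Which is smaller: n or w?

w

w < r < x < p < t < u < y < s < v < q < n, by transitivity through r, x, p, t, u, y, s, v, q.
So w < n; w is the smaller of the two.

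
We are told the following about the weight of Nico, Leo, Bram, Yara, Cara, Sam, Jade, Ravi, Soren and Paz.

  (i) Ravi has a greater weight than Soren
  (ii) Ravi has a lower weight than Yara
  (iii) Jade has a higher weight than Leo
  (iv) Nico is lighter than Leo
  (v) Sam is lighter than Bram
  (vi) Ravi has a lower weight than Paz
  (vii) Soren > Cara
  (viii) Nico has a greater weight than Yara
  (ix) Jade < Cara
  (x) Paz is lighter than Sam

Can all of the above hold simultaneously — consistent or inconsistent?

inconsistent

Chaining the given relations yields Yara < Nico < Leo < Jade < Cara < Soren < Ravi, so Yara < Ravi. But one relation states Ravi < Yara. These cannot both hold.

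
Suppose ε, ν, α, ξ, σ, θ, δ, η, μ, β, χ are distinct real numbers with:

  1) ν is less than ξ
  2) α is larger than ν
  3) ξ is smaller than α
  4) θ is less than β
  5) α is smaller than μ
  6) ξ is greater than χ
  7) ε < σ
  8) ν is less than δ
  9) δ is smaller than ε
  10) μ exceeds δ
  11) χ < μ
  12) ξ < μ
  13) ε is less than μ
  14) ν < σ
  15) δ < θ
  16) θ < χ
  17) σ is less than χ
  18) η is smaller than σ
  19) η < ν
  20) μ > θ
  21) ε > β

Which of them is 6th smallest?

Piecing the relations together gives one ordering: η < ν < δ < θ < β < ε < σ < χ < ξ < α < μ.
The 6th smallest is ε.

ε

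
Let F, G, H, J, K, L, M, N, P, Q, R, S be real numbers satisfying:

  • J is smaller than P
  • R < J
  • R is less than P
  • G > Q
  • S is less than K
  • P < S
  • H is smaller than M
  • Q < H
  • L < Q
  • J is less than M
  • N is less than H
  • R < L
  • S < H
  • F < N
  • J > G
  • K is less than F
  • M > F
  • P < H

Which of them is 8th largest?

J

Chaining the given pairs: R < L < Q < G < J < P < S < K < F < N < H < M.
The 8th largest is J.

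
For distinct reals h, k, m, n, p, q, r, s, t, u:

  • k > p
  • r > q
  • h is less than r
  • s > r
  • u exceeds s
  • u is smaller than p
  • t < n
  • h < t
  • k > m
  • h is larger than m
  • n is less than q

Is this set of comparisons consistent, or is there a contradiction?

consistent

The single ordering m < h < t < n < q < r < s < u < p < k satisfies every listed relation, so no contradiction arises.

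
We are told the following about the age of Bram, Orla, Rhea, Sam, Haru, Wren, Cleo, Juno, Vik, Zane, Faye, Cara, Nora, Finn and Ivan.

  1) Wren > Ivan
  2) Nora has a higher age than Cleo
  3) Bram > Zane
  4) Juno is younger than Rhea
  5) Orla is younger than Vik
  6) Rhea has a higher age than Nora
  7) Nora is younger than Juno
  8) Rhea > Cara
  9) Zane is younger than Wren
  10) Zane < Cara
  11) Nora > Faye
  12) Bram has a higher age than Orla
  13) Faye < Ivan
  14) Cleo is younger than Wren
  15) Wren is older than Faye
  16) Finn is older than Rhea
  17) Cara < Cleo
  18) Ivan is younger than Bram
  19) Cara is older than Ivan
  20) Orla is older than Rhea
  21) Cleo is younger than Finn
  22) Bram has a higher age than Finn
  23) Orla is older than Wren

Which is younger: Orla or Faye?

Link the given pairs in sequence: Faye < Ivan; Ivan < Cara; Cara < Cleo; Cleo < Nora; Nora < Juno; Juno < Rhea; Rhea < Orla.
Chaining these gives Faye < Ivan < Cara < Cleo < Nora < Juno < Rhea < Orla.
So Faye < Orla; Faye is the younger of the two.

Faye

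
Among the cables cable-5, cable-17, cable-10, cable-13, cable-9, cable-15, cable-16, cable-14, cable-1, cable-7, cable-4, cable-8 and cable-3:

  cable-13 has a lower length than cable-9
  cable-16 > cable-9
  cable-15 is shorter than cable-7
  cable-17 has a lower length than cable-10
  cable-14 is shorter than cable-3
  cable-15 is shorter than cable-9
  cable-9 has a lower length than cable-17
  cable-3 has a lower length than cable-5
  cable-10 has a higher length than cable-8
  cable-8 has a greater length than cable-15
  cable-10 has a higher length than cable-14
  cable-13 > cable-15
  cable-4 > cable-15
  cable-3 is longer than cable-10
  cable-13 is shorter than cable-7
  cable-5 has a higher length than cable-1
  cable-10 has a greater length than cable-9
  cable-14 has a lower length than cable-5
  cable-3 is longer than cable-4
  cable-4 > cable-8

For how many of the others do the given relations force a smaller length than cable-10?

6

From cable-10 the given relations immediately reach cable-14, cable-9, cable-8, cable-17.
From those, cable-15, cable-13 — 6 in total.
Nothing else is reachable below cable-10; 6 in all.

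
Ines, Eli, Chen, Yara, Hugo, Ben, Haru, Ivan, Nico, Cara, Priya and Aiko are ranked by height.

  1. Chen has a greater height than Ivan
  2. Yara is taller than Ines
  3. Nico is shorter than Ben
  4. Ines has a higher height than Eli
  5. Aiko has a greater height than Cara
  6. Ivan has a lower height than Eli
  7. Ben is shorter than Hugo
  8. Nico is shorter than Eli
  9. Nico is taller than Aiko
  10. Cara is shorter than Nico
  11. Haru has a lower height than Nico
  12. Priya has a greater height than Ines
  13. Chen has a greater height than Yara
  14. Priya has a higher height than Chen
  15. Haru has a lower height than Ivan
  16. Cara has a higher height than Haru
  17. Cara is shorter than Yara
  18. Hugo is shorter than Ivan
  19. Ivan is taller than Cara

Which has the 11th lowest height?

Chen

Chaining the given pairs: Haru < Cara < Aiko < Nico < Ben < Hugo < Ivan < Eli < Ines < Yara < Chen < Priya.
Counting 11 from the smallest end gives Chen.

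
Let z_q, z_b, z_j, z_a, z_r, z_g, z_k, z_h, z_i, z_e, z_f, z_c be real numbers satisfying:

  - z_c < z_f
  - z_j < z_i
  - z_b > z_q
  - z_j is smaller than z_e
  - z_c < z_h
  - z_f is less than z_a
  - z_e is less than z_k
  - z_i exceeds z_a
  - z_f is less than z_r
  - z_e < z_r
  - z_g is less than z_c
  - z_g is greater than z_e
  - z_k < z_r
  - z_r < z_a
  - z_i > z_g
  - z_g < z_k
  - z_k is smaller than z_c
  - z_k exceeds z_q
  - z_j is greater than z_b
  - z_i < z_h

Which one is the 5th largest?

Piecing the relations together gives one ordering: z_q < z_b < z_j < z_e < z_g < z_k < z_c < z_f < z_r < z_a < z_i < z_h.
Counting 5 from the largest end gives z_f.

z_f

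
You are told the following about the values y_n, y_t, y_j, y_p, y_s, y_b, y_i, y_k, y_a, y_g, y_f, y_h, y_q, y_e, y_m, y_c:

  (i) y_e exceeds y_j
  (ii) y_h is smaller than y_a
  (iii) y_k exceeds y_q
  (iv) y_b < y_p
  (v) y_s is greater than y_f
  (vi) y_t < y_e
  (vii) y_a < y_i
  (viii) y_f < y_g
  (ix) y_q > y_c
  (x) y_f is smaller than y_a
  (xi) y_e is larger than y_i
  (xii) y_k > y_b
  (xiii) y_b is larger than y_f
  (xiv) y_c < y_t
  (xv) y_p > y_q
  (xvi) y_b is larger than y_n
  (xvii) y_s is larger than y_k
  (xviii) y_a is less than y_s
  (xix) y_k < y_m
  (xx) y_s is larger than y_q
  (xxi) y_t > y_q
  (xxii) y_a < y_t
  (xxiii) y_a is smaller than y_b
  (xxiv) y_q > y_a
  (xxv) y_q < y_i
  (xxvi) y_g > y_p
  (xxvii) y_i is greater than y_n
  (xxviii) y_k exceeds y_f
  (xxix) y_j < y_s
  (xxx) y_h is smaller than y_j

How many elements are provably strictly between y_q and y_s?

The relations place y_q below y_s. An element lies strictly between them when it is forced above y_q and also forced below y_s.
Above y_q: {y_t, y_p, y_k, y_i, y_e, y_g, y_m}. Below y_s: {y_n, y_c, y_h, y_f, y_a, y_b, y_j, y_k}.
Intersection: {y_k} — 1.

1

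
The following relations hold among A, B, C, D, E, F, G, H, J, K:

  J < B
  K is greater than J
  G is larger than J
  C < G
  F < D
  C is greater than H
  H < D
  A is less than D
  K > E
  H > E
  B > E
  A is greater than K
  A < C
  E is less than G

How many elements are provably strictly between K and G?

Chaining upward from K reaches: A, D, C.
Chaining downward from G reaches: J, E, A, H, C.
Strictly between K and G are those in both lists: A, C — 2 elements.

2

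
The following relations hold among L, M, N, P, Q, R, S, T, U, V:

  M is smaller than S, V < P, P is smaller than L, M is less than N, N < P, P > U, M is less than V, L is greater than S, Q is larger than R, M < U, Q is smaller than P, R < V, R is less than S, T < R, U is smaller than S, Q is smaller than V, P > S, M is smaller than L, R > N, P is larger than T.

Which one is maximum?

Chaining downward from L: directly below it, M, S, P; then N, T, U, R, Q, V.
That covers every other element, and nothing is given above L, so L is the maximum.

L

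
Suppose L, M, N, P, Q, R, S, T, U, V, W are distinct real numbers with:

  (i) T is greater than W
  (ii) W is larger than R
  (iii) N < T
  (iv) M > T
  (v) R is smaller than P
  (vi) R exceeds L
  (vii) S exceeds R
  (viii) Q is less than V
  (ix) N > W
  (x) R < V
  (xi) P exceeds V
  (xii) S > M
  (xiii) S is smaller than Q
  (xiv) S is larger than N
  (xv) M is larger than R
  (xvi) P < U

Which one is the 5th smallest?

T

Chaining the given pairs: L < R < W < N < T < M < S < Q < V < P < U.
Counting 5 from the smallest end gives T.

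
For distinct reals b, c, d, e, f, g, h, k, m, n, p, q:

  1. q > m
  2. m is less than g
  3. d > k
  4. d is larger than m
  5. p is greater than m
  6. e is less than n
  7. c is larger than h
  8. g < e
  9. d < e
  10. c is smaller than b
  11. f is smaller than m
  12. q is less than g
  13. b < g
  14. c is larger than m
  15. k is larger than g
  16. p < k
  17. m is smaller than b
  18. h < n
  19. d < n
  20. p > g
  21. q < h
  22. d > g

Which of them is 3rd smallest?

q

Chaining the given pairs: f < m < q < h < c < b < g < p < k < d < e < n.
Counting 3 from the smallest end gives q.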